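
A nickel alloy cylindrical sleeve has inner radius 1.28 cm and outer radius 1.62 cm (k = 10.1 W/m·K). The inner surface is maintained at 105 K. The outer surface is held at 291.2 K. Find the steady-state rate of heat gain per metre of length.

Q' = 50200 W/m

Q' = 2πk·ΔT/ln(r₂/r₁) = 2π × 10.1 × 186.2 / ln(0.0162/0.0128) = 50200 W/m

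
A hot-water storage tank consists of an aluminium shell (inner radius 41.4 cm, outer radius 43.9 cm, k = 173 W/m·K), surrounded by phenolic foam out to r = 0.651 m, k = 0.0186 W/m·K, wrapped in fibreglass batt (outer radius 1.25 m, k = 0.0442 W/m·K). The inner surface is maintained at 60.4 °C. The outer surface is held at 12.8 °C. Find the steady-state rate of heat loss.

Q = 10.6 W

Resistance network (inner→outer):
  R_aluminium = (1/0.414 − 1/0.439)/(4πk) = 0.1376/(4π·173) = 6.327×10^-5 K/W
  R_phenolic foam = (1/0.439 − 1/0.651)/(4πk) = 0.7418/(4π·0.0186) = 3.174 K/W
  R_fibreglass batt = (1/0.651 − 1/1.25)/(4πk) = 0.7361/(4π·0.0442) = 1.325 K/W
ΣR = 6.327×10^-5 + 3.174 + 1.325 = 4.499 K/W
Q = ΔT/ΣR = (60.4 °C − 12.8 °C)/4.499 = 10.6 W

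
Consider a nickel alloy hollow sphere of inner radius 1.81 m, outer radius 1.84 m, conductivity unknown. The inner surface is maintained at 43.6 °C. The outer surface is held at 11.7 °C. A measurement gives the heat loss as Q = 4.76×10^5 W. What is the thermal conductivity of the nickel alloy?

k = 10.7 W/m·K

ΣR = ΔT/Q = |43.6 − 11.7|/4.76×10^5 = 6.702×10^-5 K/W
(1/r₁−1/r₂)/(4πk) = 6.702×10^-5 ⇒ k = 0.009008/(4π·6.702×10^-5) = 10.7 W/m·K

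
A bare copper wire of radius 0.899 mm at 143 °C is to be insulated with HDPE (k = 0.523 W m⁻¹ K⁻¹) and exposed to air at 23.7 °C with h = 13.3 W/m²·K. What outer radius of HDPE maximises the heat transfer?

For a cylinder, r_cr = k_ins/h = 0.523/13.3 = 0.0393 m = 3.93 cm

r_cr = 3.93 cm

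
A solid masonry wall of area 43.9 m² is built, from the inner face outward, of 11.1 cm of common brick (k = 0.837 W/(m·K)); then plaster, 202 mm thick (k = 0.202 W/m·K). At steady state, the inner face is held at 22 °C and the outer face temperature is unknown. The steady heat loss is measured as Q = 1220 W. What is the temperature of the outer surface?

T_out = -9.48 °C

Series resistances:
  R_common brick = L/(kA) = 0.111/(0.837·43.9) = 0.003021 K/W
  R_plaster = L/(kA) = 0.202/(0.202·43.9) = 0.02278 K/W
ΣR = 0.02580 K/W
ΔT = Q·ΣR = 1220 × 0.02580 = 31.48 K
Heat flows outward, so T_out = T_in − ΔT = 22 − 31.48 = -9.48 °C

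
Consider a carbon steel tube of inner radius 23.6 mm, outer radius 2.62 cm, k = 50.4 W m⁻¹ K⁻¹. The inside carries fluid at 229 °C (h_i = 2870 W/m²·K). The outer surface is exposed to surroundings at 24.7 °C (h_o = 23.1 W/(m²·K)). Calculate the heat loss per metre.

Series thermal resistances, inner to outer:
  R'_conv,in = 1/(2πr h) = 1/(2π·0.0236·2870) = 0.002350 m·K/W
  R'_carbon steel = ln(0.0262/0.0236)/(2πk) = 0.1045/(2π·50.4) = 3.300×10^-4 m·K/W
  R'_conv,out = 1/(2πr h) = 1/(2π·0.0262·23.1) = 0.2630 m·K/W
ΣR = 0.002350 + 3.300×10^-4 + 0.2630 = 0.2657 m·K/W
Q' = ΔT/ΣR = (229 °C − 24.7 °C)/0.2657 = 769 W/m

Q' = 769 W/m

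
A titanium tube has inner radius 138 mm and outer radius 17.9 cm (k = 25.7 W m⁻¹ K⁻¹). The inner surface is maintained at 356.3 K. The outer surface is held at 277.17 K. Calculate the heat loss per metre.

Q' = 49.1 kW/m

Q' = 2πk·ΔT/ln(r₂/r₁) = 2π × 25.7 × 79.13 / ln(0.179/0.138) = 49100 W/m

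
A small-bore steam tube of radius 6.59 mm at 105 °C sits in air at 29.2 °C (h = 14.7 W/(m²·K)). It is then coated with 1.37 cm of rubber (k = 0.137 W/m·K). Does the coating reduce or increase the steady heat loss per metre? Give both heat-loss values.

reduces: 46.1 → 41.2 W/m

Critical radius for a cylinder: r_cr = k/h = 0.00932 m = 0.932 cm.
Outer radius after coating: r₂ = 0.00659 + 0.0137 = 0.02029 m.
r₁ < r_cr < r₂: heat loss rises to a maximum at r_cr then falls. Whether the coating helps depends on whether Q(r₂) has dropped back below Q(r₁).
Bare: R = 1/(2πr₁h) = 1.643 m·K/W; Q = 75.8/1.643 = 46.1 W/m.
Coated: R = R_cond + R_conv = 1.840 m·K/W; Q = 75.8/1.840 = 41.2 W/m.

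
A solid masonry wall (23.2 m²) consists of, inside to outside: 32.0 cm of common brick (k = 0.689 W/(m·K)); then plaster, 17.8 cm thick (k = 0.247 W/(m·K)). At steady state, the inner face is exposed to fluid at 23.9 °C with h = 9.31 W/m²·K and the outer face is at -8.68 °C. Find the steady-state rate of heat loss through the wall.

Treat each layer as a resistance in series:
  R_conv,in = 1/(hA) = 1/(9.31·23.2) = 0.004630 K/W
  R_common brick = L/(kA) = 0.320/(0.689·23.2) = 0.02002 K/W
  R_plaster = L/(kA) = 0.178/(0.247·23.2) = 0.03106 K/W
ΣR = 0.004630 + 0.02002 + 0.03106 = 0.05571 K/W
Q = ΔT/ΣR = (23.9 °C − -8.68 °C)/0.05571 = 585 W

Q = 585 W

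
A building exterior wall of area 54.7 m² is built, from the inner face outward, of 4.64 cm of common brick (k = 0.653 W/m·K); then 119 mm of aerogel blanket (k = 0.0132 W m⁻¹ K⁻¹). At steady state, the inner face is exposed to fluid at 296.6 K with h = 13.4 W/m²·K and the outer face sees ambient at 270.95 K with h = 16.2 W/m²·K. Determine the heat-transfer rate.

Series thermal resistances, inner to outer:
  R_conv,in = 1/(hA) = 1/(13.4·54.7) = 0.001364 K/W
  R_common brick = L/(kA) = 0.0464/(0.653·54.7) = 0.001299 K/W
  R_aerogel blanket = L/(kA) = 0.119/(0.0132·54.7) = 0.1648 K/W
  R_conv,out = 1/(hA) = 1/(16.2·54.7) = 0.001128 K/W
ΣR = 0.001364 + 0.001299 + 0.1648 + 0.001128 = 0.1686 K/W
Q = ΔT/ΣR = (296.6 K − 270.95 K)/0.1686 = 152 W

Q = 152 W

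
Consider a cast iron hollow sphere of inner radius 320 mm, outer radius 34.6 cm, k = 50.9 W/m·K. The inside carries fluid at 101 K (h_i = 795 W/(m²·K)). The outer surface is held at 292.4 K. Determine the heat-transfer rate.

Q = 142 kW

Series thermal resistances, inner to outer:
  R_conv,in = 1/(4πr²h) = 1/(4π·0.320²·795) = 9.775×10^-4 K/W
  R_cast iron = (1/0.320 − 1/0.346)/(4πk) = 0.2348/(4π·50.9) = 3.671×10^-4 K/W
ΣR = 9.775×10^-4 + 3.671×10^-4 = 0.001345 K/W
Q = ΔT/ΣR = (101 K − 292.4 K)/0.001345 = -1.42×10^5 W
(Negative Q ⇒ heat flows inward; heat gain = 1.42×10^5 W.)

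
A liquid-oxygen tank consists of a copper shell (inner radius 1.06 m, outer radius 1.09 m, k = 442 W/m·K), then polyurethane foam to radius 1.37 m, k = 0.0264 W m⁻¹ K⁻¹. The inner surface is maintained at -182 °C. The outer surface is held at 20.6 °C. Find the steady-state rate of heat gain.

Q = 358 W

Resistance network (inner→outer):
  R_copper = (1/1.06 − 1/1.09)/(4πk) = 0.02597/(4π·442) = 4.675×10^-6 K/W
  R_polyurethane foam = (1/1.09 − 1/1.37)/(4πk) = 0.1875/(4π·0.0264) = 0.5652 K/W
ΣR = 4.675×10^-6 + 0.5652 = 0.5652 K/W
Q = ΔT/ΣR = (-182 °C − 20.6 °C)/0.5652 = -358 W
(Negative Q ⇒ heat flows inward; heat gain = 358 W.)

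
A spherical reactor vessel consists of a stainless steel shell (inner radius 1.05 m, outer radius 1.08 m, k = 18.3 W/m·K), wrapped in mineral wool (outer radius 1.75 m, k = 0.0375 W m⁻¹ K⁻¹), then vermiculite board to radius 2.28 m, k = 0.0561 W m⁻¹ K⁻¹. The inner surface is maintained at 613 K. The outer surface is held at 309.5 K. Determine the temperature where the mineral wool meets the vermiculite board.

T = 370.3 K

Treat each layer as a resistance in series:
  R_stainless steel = (1/1.05 − 1/1.08)/(4πk) = 0.02646/(4π·18.3) = 1.150×10^-4 K/W
  R_mineral wool = (1/1.08 − 1/1.75)/(4πk) = 0.3545/(4π·0.0375) = 0.7523 K/W
  R_vermiculite board = (1/1.75 − 1/2.28)/(4πk) = 0.1328/(4π·0.0561) = 0.1884 K/W
ΣR = 1.150×10^-4 + 0.7523 + 0.1884 = 0.9408 K/W
Q = ΔT/ΣR = (613 K − 309.5 K)/0.9408 = 322.6 W
From the inner boundary to the mineral wool/vermiculite board interface, ΣR_partial = 0.7524 K/W.
T_interface = T_in − Q·ΣR_partial = 613 K − (322.6)(0.7524) = 370.3 K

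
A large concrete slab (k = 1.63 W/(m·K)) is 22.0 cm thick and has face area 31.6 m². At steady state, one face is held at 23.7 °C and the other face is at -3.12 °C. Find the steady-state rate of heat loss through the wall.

Q = kA·ΔT/L = 1.63 × 31.6 × |23.7 °C − -3.12 °C| / 0.220 = 6280 W

Q = 6280 W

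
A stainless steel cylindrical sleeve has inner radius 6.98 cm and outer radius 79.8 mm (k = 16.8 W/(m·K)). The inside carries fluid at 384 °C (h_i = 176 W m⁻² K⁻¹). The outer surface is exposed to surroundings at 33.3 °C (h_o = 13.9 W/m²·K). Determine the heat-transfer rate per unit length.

Treat each layer as a resistance in series:
  R'_conv,in = 1/(2πr h) = 1/(2π·0.0698·176) = 0.01296 m·K/W
  R'_stainless steel = ln(0.0798/0.0698)/(2πk) = 0.1339/(2π·16.8) = 0.001268 m·K/W
  R'_conv,out = 1/(2πr h) = 1/(2π·0.0798·13.9) = 0.1435 m·K/W
ΣR = 0.01296 + 0.001268 + 0.1435 = 0.1577 m·K/W
Q' = ΔT/ΣR = (384 °C − 33.3 °C)/0.1577 = 2220 W/m

Q' = 2.22 kW/m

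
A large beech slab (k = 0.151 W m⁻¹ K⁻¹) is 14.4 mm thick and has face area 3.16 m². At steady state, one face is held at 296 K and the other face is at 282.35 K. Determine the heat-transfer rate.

Q = kA·ΔT/L = 0.151 × 3.16 × |296 K − 282.35 K| / 0.0144 = 452 W

Q = 452 W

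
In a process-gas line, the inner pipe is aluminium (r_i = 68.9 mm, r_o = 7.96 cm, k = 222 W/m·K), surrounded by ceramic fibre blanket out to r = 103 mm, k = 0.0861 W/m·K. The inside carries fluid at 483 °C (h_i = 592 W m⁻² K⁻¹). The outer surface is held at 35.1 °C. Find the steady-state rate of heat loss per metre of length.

Q' = 932 W/m

Series thermal resistances, inner to outer:
  R'_conv,in = 1/(2πr h) = 1/(2π·0.0689·592) = 0.003902 m·K/W
  R'_aluminium = ln(0.0796/0.0689)/(2πk) = 0.1444/(2π·222) = 1.035×10^-4 m·K/W
  R'_ceramic fibre blanket = ln(0.103/0.0796)/(2πk) = 0.2577/(2π·0.0861) = 0.4764 m·K/W
ΣR = 0.003902 + 1.035×10^-4 + 0.4764 = 0.4804 m·K/W
Q' = ΔT/ΣR = (483 °C − 35.1 °C)/0.4804 = 932 W/m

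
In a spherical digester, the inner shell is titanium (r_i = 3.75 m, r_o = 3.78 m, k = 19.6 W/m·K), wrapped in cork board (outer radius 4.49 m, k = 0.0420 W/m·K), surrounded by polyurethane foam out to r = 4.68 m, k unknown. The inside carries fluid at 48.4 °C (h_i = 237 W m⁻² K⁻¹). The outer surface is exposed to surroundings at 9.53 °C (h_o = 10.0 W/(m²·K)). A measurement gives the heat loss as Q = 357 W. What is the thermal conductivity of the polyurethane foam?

k = 0.0246 W/m·K

ΣR = ΔT/Q = |48.4 − 9.53|/357 = 0.1089 K/W
Known resistances:
  R_conv,in = 1/(4πr²h) = 1/(4π·3.75²·237) = 2.388×10^-5 K/W
  R_titanium = (1/3.75 − 1/3.78)/(4πk) = 0.002116/(4π·19.6) = 8.593×10^-6 K/W
  R_cork board = (1/3.78 − 1/4.49)/(4πk) = 0.04183/(4π·0.0420) = 0.07926 K/W
  R_conv,out = 1/(4πr²h) = 1/(4π·4.68²·10.0) = 3.633×10^-4 K/W
R_polyurethane foam = ΣR − ΣR_known = 0.1089 − 0.07966 = 0.02924 K/W
(1/r₁−1/r₂)/(4πk) = 0.02924 ⇒ k = 0.009042/(4π·0.02924) = 0.0246 W/m·K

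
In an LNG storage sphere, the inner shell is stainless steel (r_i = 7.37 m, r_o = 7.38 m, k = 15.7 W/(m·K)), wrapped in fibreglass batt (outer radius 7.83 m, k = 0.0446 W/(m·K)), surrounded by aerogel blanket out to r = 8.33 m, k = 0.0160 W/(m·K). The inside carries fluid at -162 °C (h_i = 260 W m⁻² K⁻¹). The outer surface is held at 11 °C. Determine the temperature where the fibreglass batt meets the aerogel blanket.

Series thermal resistances, inner to outer:
  R_conv,in = 1/(4πr²h) = 1/(4π·7.37²·260) = 5.635×10^-6 K/W
  R_stainless steel = (1/7.37 − 1/7.38)/(4πk) = 1.839×10^-4/(4π·15.7) = 9.319×10^-7 K/W
  R_fibreglass batt = (1/7.38 − 1/7.83)/(4πk) = 0.007787/(4π·0.0446) = 0.01389 K/W
  R_aerogel blanket = (1/7.83 − 1/8.33)/(4πk) = 0.007666/(4π·0.0160) = 0.03813 K/W
ΣR = 5.635×10^-6 + 9.319×10^-7 + 0.01389 + 0.03813 = 0.05203 K/W
Q = ΔT/ΣR = (-162 °C − 11 °C)/0.05203 = -3325 W
From the inner boundary to the fibreglass batt/aerogel blanket interface, ΣR_partial = 0.01390 K/W.
T_interface = T_in − Q·ΣR_partial = -162 °C − (-3325)(0.01390) = -116 °C

T = -116 °C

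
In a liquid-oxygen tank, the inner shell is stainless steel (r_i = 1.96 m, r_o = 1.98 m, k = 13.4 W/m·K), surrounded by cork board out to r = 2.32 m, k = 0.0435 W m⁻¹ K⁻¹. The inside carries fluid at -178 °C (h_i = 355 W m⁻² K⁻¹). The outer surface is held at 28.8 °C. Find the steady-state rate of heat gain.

Q = 1530 W

Treat each layer as a resistance in series:
  R_conv,in = 1/(4πr²h) = 1/(4π·1.96²·355) = 5.835×10^-5 K/W
  R_stainless steel = (1/1.96 − 1/1.98)/(4πk) = 0.005154/(4π·13.4) = 3.061×10^-5 K/W
  R_cork board = (1/1.98 − 1/2.32)/(4πk) = 0.07402/(4π·0.0435) = 0.1354 K/W
ΣR = 5.835×10^-5 + 3.061×10^-5 + 0.1354 = 0.1355 K/W
Q = ΔT/ΣR = (-178 °C − 28.8 °C)/0.1355 = -1530 W
(Negative Q ⇒ heat flows inward; heat gain = 1530 W.)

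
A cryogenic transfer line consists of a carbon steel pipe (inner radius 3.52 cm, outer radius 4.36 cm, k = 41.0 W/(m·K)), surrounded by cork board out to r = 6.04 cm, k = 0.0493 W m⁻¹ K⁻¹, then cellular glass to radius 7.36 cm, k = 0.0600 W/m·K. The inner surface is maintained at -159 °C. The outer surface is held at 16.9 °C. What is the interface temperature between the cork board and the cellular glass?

T = -41.6 °C

Treat each layer as a resistance in series:
  R'_carbon steel = ln(0.0436/0.0352)/(2πk) = 0.2140/(2π·41.0) = 8.308×10^-4 m·K/W
  R'_cork board = ln(0.0604/0.0436)/(2πk) = 0.3259/(2π·0.0493) = 1.052 m·K/W
  R'_cellular glass = ln(0.0736/0.0604)/(2πk) = 0.1977/(2π·0.0600) = 0.5243 m·K/W
ΣR = 8.308×10^-4 + 1.052 + 0.5243 = 1.577 m·K/W
Q' = ΔT/ΣR = (-159 °C − 16.9 °C)/1.577 = -111.5 W/m
From the inner boundary to the cork board/cellular glass interface, ΣR_partial = 1.053 m·K/W.
T_interface = T_in − Q'·ΣR_partial = -159 °C − (-111.5)(1.053) = -41.6 °C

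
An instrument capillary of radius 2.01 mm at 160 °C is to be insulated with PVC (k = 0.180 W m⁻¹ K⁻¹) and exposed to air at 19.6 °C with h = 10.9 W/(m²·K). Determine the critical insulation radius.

r_cr = 1.65 cm

For a cylinder, r_cr = k_ins/h = 0.180/10.9 = 0.0165 m = 1.65 cm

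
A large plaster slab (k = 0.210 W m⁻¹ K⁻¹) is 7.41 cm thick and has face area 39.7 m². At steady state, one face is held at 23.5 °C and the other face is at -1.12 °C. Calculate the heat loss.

Q = kA·ΔT/L = 0.210 × 39.7 × |23.5 °C − -1.12 °C| / 0.0741 = 2770 W

Q = 2.77 kW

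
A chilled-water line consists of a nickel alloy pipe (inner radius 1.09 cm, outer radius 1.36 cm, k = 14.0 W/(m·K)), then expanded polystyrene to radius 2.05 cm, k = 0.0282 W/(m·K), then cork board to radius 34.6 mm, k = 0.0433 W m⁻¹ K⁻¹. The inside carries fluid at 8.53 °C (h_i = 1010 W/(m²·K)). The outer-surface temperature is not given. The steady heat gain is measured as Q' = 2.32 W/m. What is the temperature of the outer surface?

T_out = 18.4 °C

Sum the resistances:
  R'_conv,in = 1/(2πr h) = 1/(2π·0.0109·1010) = 0.01446 m·K/W
  R'_nickel alloy = ln(0.0136/0.0109)/(2πk) = 0.2213/(2π·14.0) = 0.002516 m·K/W
  R'_expanded polystyrene = ln(0.0205/0.0136)/(2πk) = 0.4104/(2π·0.0282) = 2.316 m·K/W
  R'_cork board = ln(0.0346/0.0205)/(2πk) = 0.5234/(2π·0.0433) = 1.924 m·K/W
ΣR = 4.257 m·K/W
ΔT = Q'·ΣR = 2.32 × 4.257 = 9.876 K
Heat flows inward, so T_out = T_in + ΔT = 8.53 + 9.876 = 18.4 °C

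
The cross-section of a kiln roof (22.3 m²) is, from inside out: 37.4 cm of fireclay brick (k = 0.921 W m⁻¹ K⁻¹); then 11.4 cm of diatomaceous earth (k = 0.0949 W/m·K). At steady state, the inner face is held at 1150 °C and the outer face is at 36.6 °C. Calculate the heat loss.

Q = 15400 W

Resistance network (inner→outer):
  R_fireclay brick = L/(kA) = 0.374/(0.921·22.3) = 0.01821 K/W
  R_diatomaceous earth = L/(kA) = 0.114/(0.0949·22.3) = 0.05387 K/W
ΣR = 0.01821 + 0.05387 = 0.07208 K/W
Q = ΔT/ΣR = (1150 °C − 36.6 °C)/0.07208 = 15400 W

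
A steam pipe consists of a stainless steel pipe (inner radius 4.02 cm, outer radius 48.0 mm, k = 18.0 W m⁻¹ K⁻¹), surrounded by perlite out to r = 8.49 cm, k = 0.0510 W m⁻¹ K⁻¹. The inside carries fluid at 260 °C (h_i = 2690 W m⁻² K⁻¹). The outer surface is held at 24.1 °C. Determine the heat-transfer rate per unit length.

Series thermal resistances, inner to outer:
  R'_conv,in = 1/(2πr h) = 1/(2π·0.0402·2690) = 0.001472 m·K/W
  R'_stainless steel = ln(0.0480/0.0402)/(2πk) = 0.1773/(2π·18.0) = 0.001568 m·K/W
  R'_perlite = ln(0.0849/0.0480)/(2πk) = 0.5703/(2π·0.0510) = 1.780 m·K/W
ΣR = 0.001472 + 0.001568 + 1.780 = 1.783 m·K/W
Q' = ΔT/ΣR = (260 °C − 24.1 °C)/1.783 = 132 W/m

Q' = 132 W/m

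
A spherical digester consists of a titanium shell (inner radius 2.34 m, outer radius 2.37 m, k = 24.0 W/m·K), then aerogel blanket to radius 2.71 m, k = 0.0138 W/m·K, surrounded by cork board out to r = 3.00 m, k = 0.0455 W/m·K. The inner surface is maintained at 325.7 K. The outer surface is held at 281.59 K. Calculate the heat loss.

Resistance network (inner→outer):
  R_titanium = (1/2.34 − 1/2.37)/(4πk) = 0.005409/(4π·24.0) = 1.794×10^-5 K/W
  R_aerogel blanket = (1/2.37 − 1/2.71)/(4πk) = 0.05294/(4π·0.0138) = 0.3053 K/W
  R_cork board = (1/2.71 − 1/3.00)/(4πk) = 0.03567/(4π·0.0455) = 0.06239 K/W
ΣR = 1.794×10^-5 + 0.3053 + 0.06239 = 0.3677 K/W
Q = ΔT/ΣR = (325.7 K − 281.59 K)/0.3677 = 120 W

Q = 120 W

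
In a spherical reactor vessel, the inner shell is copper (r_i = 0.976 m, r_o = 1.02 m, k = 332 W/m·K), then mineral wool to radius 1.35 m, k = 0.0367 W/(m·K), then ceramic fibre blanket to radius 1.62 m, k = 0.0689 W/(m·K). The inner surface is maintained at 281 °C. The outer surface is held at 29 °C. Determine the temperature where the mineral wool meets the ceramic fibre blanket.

Series thermal resistances, inner to outer:
  R_copper = (1/0.976 − 1/1.02)/(4πk) = 0.04420/(4π·332) = 1.059×10^-5 K/W
  R_mineral wool = (1/1.02 − 1/1.35)/(4πk) = 0.2397/(4π·0.0367) = 0.5196 K/W
  R_ceramic fibre blanket = (1/1.35 − 1/1.62)/(4πk) = 0.1235/(4π·0.0689) = 0.1426 K/W
ΣR = 1.059×10^-5 + 0.5196 + 0.1426 = 0.6622 K/W
Q = ΔT/ΣR = (281 °C − 29 °C)/0.6622 = 380.5 W
From the inner boundary to the mineral wool/ceramic fibre blanket interface, ΣR_partial = 0.5196 K/W.
T_interface = T_in − Q·ΣR_partial = 281 °C − (380.5)(0.5196) = 83.3 °C

T = 83.3 °C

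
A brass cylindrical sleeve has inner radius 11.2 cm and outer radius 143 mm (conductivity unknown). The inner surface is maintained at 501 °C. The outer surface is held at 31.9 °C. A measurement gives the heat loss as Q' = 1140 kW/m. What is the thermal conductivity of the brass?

ΣR = ΔT/Q' = |501 − 31.9|/1.14×10^6 = 4.115×10^-4 m·K/W
ln(r₂/r₁)/(2πk) = 4.115×10^-4 ⇒ k = 0.2443/(2π·4.115×10^-4) = 94.5 W/m·K

k = 94.5 W/m·K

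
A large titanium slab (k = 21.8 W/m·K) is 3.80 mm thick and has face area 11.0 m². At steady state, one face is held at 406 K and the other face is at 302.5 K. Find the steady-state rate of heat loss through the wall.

Q = 6.53×10^6 W

Q = kA·ΔT/L = 21.8 × 11.0 × |406 K − 302.5 K| / 0.00380 = 6.53×10^6 W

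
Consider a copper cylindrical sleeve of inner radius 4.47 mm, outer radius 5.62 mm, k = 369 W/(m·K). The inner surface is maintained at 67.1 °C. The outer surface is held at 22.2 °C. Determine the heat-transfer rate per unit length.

Q' = 455 kW/m

Q' = 2πk·ΔT/ln(r₂/r₁) = 2π × 369 × 44.9 / ln(0.00562/0.00447) = 4.55×10^5 W/m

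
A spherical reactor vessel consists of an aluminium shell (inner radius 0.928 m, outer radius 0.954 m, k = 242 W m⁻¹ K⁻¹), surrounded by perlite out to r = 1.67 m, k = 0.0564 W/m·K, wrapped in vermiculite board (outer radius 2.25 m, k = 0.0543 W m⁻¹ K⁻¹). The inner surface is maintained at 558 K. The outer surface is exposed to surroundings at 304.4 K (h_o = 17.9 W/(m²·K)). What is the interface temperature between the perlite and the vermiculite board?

Treat each layer as a resistance in series:
  R_aluminium = (1/0.928 − 1/0.954)/(4πk) = 0.02937/(4π·242) = 9.657×10^-6 K/W
  R_perlite = (1/0.954 − 1/1.67)/(4πk) = 0.4494/(4π·0.0564) = 0.6341 K/W
  R_vermiculite board = (1/1.67 − 1/2.25)/(4πk) = 0.1544/(4π·0.0543) = 0.2262 K/W
  R_conv,out = 1/(4πr²h) = 1/(4π·2.25²·17.9) = 8.782×10^-4 K/W
ΣR = 9.657×10^-6 + 0.6341 + 0.2262 + 8.782×10^-4 = 0.8612 K/W
Q = ΔT/ΣR = (558 K − 304.4 K)/0.8612 = 294.5 W
From the inner boundary to the perlite/vermiculite board interface, ΣR_partial = 0.6341 K/W.
T_interface = T_in − Q·ΣR_partial = 558 K − (294.5)(0.6341) = 371.3 K

T = 371.3 K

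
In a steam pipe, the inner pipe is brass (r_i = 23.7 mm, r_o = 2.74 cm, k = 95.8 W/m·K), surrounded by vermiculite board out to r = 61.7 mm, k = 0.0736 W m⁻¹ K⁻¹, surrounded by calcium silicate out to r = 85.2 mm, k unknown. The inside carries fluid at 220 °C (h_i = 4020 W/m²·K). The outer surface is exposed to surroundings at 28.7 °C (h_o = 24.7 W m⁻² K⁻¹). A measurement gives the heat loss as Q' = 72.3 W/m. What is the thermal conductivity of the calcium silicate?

k = 0.0632 W/m·K

ΣR = ΔT/Q' = |220 − 28.7|/72.3 = 2.646 m·K/W
Known resistances:
  R'_conv,in = 1/(2πr h) = 1/(2π·0.0237·4020) = 0.001670 m·K/W
  R'_brass = ln(0.0274/0.0237)/(2πk) = 0.1451/(2π·95.8) = 2.410×10^-4 m·K/W
  R'_vermiculite board = ln(0.0617/0.0274)/(2πk) = 0.8117/(2π·0.0736) = 1.755 m·K/W
  R'_conv,out = 1/(2πr h) = 1/(2π·0.0852·24.7) = 0.07563 m·K/W
R_calcium silicate = ΣR − ΣR_known = 2.646 − 1.833 = 0.8130 m·K/W
ln(r₂/r₁)/(2πk) = 0.8130 ⇒ k = 0.3227/(2π·0.8130) = 0.0632 W/m·K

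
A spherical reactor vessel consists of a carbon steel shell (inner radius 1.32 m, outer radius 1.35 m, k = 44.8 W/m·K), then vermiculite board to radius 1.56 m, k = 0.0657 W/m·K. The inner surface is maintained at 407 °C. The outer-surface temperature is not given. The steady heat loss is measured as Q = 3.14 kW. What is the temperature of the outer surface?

Sum the resistances:
  R_carbon steel = (1/1.32 − 1/1.35)/(4πk) = 0.01684/(4π·44.8) = 2.990×10^-5 K/W
  R_vermiculite board = (1/1.35 − 1/1.56)/(4πk) = 0.09972/(4π·0.0657) = 0.1208 K/W
ΣR = 0.1208 K/W
ΔT = Q·ΣR = 3140 × 0.1208 = 379.3 K
Heat flows outward, so T_out = T_in − ΔT = 407 − 379.3 = 27.7 °C

T_out = 27.7 °C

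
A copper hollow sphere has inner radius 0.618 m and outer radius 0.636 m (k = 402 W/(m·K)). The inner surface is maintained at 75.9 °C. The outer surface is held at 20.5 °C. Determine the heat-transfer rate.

Q = 6.11×10^6 W

Q = 4πk·ΔT/(1/r₁ − 1/r₂) = 4π × 402 × 55.4 / (1/0.618 − 1/0.636) = 6.11×10^6 W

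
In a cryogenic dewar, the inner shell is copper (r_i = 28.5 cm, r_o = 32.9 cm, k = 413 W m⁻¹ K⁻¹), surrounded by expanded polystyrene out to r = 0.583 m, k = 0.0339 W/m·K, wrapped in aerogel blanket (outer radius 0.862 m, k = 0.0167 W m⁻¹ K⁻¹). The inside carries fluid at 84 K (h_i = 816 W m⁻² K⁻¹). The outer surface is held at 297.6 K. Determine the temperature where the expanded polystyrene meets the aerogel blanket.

T = 199.4 K

Treat each layer as a resistance in series:
  R_conv,in = 1/(4πr²h) = 1/(4π·0.285²·816) = 0.001201 K/W
  R_copper = (1/0.285 − 1/0.329)/(4πk) = 0.4693/(4π·413) = 9.042×10^-5 K/W
  R_expanded polystyrene = (1/0.329 − 1/0.583)/(4πk) = 1.324/(4π·0.0339) = 3.109 K/W
  R_aerogel blanket = (1/0.583 − 1/0.862)/(4πk) = 0.5552/(4π·0.0167) = 2.645 K/W
ΣR = 0.001201 + 9.042×10^-5 + 3.109 + 2.645 = 5.755 K/W
Q = ΔT/ΣR = (84 K − 297.6 K)/5.755 = -37.12 W
From the inner boundary to the expanded polystyrene/aerogel blanket interface, ΣR_partial = 3.110 K/W.
T_interface = T_in − Q·ΣR_partial = 84 K − (-37.12)(3.110) = 199.4 K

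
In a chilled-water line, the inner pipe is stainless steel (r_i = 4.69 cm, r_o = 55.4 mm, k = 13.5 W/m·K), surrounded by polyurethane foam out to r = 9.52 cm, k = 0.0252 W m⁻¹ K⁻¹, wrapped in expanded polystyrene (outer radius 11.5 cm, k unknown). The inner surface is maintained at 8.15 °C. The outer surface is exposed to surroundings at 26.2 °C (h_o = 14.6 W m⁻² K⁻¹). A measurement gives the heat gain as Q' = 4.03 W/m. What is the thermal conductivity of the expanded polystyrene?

k = 0.0312 W/m·K

ΣR = ΔT/Q' = |8.15 − 26.2|/4.03 = 4.479 m·K/W
Known resistances:
  R'_stainless steel = ln(0.0554/0.0469)/(2πk) = 0.1666/(2π·13.5) = 0.001964 m·K/W
  R'_polyurethane foam = ln(0.0952/0.0554)/(2πk) = 0.5414/(2π·0.0252) = 3.419 m·K/W
  R'_conv,out = 1/(2πr h) = 1/(2π·0.115·14.6) = 0.09479 m·K/W
R_expanded polystyrene = ΣR − ΣR_known = 4.479 − 3.516 = 0.9630 m·K/W
ln(r₂/r₁)/(2πk) = 0.9630 ⇒ k = 0.1890/(2π·0.9630) = 0.0312 W/m·K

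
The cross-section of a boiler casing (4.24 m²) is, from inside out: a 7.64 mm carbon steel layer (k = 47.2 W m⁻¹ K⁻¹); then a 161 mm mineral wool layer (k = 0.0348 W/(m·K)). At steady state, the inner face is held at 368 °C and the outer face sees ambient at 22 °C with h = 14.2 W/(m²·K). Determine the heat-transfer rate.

Q = 312 W

Treat each layer as a resistance in series:
  R_carbon steel = L/(kA) = 0.00764/(47.2·4.24) = 3.818×10^-5 K/W
  R_mineral wool = L/(kA) = 0.161/(0.0348·4.24) = 1.091 K/W
  R_conv,out = 1/(hA) = 1/(14.2·4.24) = 0.01661 K/W
ΣR = 3.818×10^-5 + 1.091 + 0.01661 = 1.108 K/W
Q = ΔT/ΣR = (368 °C − 22 °C)/1.108 = 312 W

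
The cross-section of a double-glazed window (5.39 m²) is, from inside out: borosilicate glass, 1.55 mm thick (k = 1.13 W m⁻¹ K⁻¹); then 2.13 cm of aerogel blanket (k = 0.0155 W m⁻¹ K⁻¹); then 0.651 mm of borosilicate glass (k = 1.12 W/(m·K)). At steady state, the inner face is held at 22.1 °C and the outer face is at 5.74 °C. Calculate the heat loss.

Q = 64.1 W

Series thermal resistances, inner to outer:
  R_borosilicate glass = L/(kA) = 0.00155/(1.13·5.39) = 2.545×10^-4 K/W
  R_aerogel blanket = L/(kA) = 0.0213/(0.0155·5.39) = 0.2550 K/W
  R_borosilicate glass = L/(kA) = 6.51×10^-4/(1.12·5.39) = 1.078×10^-4 K/W
ΣR = 2.545×10^-4 + 0.2550 + 1.078×10^-4 = 0.2554 K/W
Q = ΔT/ΣR = (22.1 °C − 5.74 °C)/0.2554 = 64.1 W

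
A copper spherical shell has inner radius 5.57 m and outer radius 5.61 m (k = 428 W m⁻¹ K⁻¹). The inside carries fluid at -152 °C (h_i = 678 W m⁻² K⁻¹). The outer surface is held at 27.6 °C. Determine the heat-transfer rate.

Resistance network (inner→outer):
  R_conv,in = 1/(4πr²h) = 1/(4π·5.57²·678) = 3.783×10^-6 K/W
  R_copper = (1/5.57 − 1/5.61)/(4πk) = 0.001280/(4π·428) = 2.380×10^-7 K/W
ΣR = 3.783×10^-6 + 2.380×10^-7 = 4.021×10^-6 K/W
Q = ΔT/ΣR = (-152 °C − 27.6 °C)/4.021×10^-6 = -4.47×10^7 W
(Negative Q ⇒ heat flows inward; heat gain = 4.47×10^7 W.)

Q = 4.47×10^7 W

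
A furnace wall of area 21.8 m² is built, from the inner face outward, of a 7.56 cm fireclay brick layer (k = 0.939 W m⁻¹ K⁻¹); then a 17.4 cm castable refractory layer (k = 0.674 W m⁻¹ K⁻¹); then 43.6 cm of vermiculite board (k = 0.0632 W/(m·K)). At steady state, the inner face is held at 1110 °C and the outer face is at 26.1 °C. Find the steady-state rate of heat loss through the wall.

Series thermal resistances, inner to outer:
  R_fireclay brick = L/(kA) = 0.0756/(0.939·21.8) = 0.003693 K/W
  R_castable refractory = L/(kA) = 0.174/(0.674·21.8) = 0.01184 K/W
  R_vermiculite board = L/(kA) = 0.436/(0.0632·21.8) = 0.3165 K/W
ΣR = 0.003693 + 0.01184 + 0.3165 = 0.3320 K/W
Q = ΔT/ΣR = (1110 °C − 26.1 °C)/0.3320 = 3260 W

Q = 3.26 kW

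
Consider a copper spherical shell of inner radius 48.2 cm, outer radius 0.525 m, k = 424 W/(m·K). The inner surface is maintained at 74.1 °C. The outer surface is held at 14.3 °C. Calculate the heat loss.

Q = 4πk·ΔT/(1/r₁ − 1/r₂) = 4π × 424 × 59.8 / (1/0.482 − 1/0.525) = 1.88×10^6 W

Q = 1.88×10^6 W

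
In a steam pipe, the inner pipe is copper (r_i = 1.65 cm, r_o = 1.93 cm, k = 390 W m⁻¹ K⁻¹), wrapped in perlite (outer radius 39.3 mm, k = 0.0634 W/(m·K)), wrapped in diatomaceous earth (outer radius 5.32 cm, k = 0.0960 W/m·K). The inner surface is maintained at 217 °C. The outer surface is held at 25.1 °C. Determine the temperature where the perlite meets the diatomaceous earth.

Treat each layer as a resistance in series:
  R'_copper = ln(0.0193/0.0165)/(2πk) = 0.1567/(2π·390) = 6.397×10^-5 m·K/W
  R'_perlite = ln(0.0393/0.0193)/(2πk) = 0.7111/(2π·0.0634) = 1.785 m·K/W
  R'_diatomaceous earth = ln(0.0532/0.0393)/(2πk) = 0.3028/(2π·0.0960) = 0.5021 m·K/W
ΣR = 6.397×10^-5 + 1.785 + 0.5021 = 2.287 m·K/W
Q' = ΔT/ΣR = (217 °C − 25.1 °C)/2.287 = 83.91 W/m
From the inner boundary to the perlite/diatomaceous earth interface, ΣR_partial = 1.785 m·K/W.
T_interface = T_in − Q'·ΣR_partial = 217 °C − (83.91)(1.785) = 67.2 °C

T = 67.2 °C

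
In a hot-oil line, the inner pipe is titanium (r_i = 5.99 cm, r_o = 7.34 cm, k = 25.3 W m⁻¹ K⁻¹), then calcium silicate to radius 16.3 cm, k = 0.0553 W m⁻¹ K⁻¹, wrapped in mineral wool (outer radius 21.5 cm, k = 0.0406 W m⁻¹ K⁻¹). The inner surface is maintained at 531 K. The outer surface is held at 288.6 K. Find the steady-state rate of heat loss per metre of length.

Treat each layer as a resistance in series:
  R'_titanium = ln(0.0734/0.0599)/(2πk) = 0.2032/(2π·25.3) = 0.001279 m·K/W
  R'_calcium silicate = ln(0.163/0.0734)/(2πk) = 0.7978/(2π·0.0553) = 2.296 m·K/W
  R'_mineral wool = ln(0.215/0.163)/(2πk) = 0.2769/(2π·0.0406) = 1.085 m·K/W
ΣR = 0.001279 + 2.296 + 1.085 = 3.382 m·K/W
Q' = ΔT/ΣR = (531 K − 288.6 K)/3.382 = 71.7 W/m

Q' = 71.7 W/m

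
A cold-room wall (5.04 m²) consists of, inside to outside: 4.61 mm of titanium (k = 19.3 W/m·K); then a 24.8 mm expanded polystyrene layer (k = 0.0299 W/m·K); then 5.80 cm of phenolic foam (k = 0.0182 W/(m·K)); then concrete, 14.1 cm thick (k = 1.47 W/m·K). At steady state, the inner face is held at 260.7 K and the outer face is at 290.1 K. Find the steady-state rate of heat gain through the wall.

Q = 36.0 W

Treat each layer as a resistance in series:
  R_titanium = L/(kA) = 0.00461/(19.3·5.04) = 4.739×10^-5 K/W
  R_expanded polystyrene = L/(kA) = 0.0248/(0.0299·5.04) = 0.1646 K/W
  R_phenolic foam = L/(kA) = 0.0580/(0.0182·5.04) = 0.6323 K/W
  R_concrete = L/(kA) = 0.141/(1.47·5.04) = 0.01903 K/W
ΣR = 4.739×10^-5 + 0.1646 + 0.6323 + 0.01903 = 0.8160 K/W
Q = ΔT/ΣR = (260.7 K − 290.1 K)/0.8160 = -36.0 W
(Negative Q ⇒ heat flows inward; heat gain = 36.0 W.)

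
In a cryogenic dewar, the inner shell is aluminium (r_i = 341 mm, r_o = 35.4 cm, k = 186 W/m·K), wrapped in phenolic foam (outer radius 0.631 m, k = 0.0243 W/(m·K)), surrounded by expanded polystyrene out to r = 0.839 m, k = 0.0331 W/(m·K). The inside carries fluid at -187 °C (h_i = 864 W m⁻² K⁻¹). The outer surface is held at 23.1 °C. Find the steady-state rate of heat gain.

Series thermal resistances, inner to outer:
  R_conv,in = 1/(4πr²h) = 1/(4π·0.341²·864) = 7.921×10^-4 K/W
  R_aluminium = (1/0.341 − 1/0.354)/(4πk) = 0.1077/(4π·186) = 4.607×10^-5 K/W
  R_phenolic foam = (1/0.354 − 1/0.631)/(4πk) = 1.240/(4π·0.0243) = 4.061 K/W
  R_expanded polystyrene = (1/0.631 − 1/0.839)/(4πk) = 0.3929/(4π·0.0331) = 0.9446 K/W
ΣR = 7.921×10^-4 + 4.607×10^-5 + 4.061 + 0.9446 = 5.006 K/W
Q = ΔT/ΣR = (-187 °C − 23.1 °C)/5.006 = -42.0 W
(Negative Q ⇒ heat flows inward; heat gain = 42.0 W.)

Q = 42.0 W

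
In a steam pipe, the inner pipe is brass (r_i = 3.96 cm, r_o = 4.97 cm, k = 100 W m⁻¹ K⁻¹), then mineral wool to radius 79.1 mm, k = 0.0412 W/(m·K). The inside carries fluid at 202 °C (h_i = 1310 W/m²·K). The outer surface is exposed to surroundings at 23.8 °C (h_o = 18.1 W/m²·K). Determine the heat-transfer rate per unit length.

Q' = 93.3 W/m

Resistance network (inner→outer):
  R'_conv,in = 1/(2πr h) = 1/(2π·0.0396·1310) = 0.003068 m·K/W
  R'_brass = ln(0.0497/0.0396)/(2πk) = 0.2272/(2π·100) = 3.616×10^-4 m·K/W
  R'_mineral wool = ln(0.0791/0.0497)/(2πk) = 0.4647/(2π·0.0412) = 1.795 m·K/W
  R'_conv,out = 1/(2πr h) = 1/(2π·0.0791·18.1) = 0.1112 m·K/W
ΣR = 0.003068 + 3.616×10^-4 + 1.795 + 0.1112 = 1.910 m·K/W
Q' = ΔT/ΣR = (202 °C − 23.8 °C)/1.910 = 93.3 W/m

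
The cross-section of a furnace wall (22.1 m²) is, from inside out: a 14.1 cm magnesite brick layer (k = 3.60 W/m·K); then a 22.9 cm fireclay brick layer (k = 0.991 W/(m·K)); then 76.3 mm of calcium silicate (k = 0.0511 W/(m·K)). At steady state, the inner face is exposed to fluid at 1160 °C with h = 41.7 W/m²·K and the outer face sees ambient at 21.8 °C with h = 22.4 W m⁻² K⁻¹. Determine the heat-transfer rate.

Treat each layer as a resistance in series:
  R_conv,in = 1/(hA) = 1/(41.7·22.1) = 0.001085 K/W
  R_magnesite brick = L/(kA) = 0.141/(3.60·22.1) = 0.001772 K/W
  R_fireclay brick = L/(kA) = 0.229/(0.991·22.1) = 0.01046 K/W
  R_calcium silicate = L/(kA) = 0.0763/(0.0511·22.1) = 0.06756 K/W
  R_conv,out = 1/(hA) = 1/(22.4·22.1) = 0.002020 K/W
ΣR = 0.001085 + 0.001772 + 0.01046 + 0.06756 + 0.002020 = 0.08290 K/W
Q = ΔT/ΣR = (1160 °C − 21.8 °C)/0.08290 = 13700 W

Q = 13.7 kW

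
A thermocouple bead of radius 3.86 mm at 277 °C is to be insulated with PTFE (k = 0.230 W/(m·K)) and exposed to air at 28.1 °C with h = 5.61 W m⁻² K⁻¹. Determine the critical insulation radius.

For a sphere, r_cr = 2k_ins/h = 2·0.230/5.61 = 0.0820 m = 8.20 cm

r_cr = 8.20 cm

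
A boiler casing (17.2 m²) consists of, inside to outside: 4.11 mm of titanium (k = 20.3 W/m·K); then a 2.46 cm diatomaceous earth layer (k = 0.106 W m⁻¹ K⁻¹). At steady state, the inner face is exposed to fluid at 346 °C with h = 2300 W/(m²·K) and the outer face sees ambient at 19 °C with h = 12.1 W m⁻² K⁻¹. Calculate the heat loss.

Q = 17.8 kW

Series thermal resistances, inner to outer:
  R_conv,in = 1/(hA) = 1/(2300·17.2) = 2.528×10^-5 K/W
  R_titanium = L/(kA) = 0.00411/(20.3·17.2) = 1.177×10^-5 K/W
  R_diatomaceous earth = L/(kA) = 0.0246/(0.106·17.2) = 0.01349 K/W
  R_conv,out = 1/(hA) = 1/(12.1·17.2) = 0.004805 K/W
ΣR = 2.528×10^-5 + 1.177×10^-5 + 0.01349 + 0.004805 = 0.01833 K/W
Q = ΔT/ΣR = (346 °C − 19 °C)/0.01833 = 17800 W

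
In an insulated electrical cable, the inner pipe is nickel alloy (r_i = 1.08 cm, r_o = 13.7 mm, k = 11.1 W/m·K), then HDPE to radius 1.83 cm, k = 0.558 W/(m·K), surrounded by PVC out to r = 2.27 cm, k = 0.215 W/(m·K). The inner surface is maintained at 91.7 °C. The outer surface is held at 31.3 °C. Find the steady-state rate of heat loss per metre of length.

Q' = 246 W/m

Treat each layer as a resistance in series:
  R'_nickel alloy = ln(0.0137/0.0108)/(2πk) = 0.2378/(2π·11.1) = 0.003410 m·K/W
  R'_HDPE = ln(0.0183/0.0137)/(2πk) = 0.2895/(2π·0.558) = 0.08257 m·K/W
  R'_PVC = ln(0.0227/0.0183)/(2πk) = 0.2155/(2π·0.215) = 0.1595 m·K/W
ΣR = 0.003410 + 0.08257 + 0.1595 = 0.2455 m·K/W
Q' = ΔT/ΣR = (91.7 °C − 31.3 °C)/0.2455 = 246 W/m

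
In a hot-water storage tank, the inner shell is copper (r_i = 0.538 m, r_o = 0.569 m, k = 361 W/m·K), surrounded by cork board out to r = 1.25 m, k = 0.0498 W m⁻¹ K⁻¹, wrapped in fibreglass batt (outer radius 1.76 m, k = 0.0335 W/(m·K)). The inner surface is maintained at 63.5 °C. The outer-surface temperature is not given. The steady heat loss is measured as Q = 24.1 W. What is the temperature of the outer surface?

Sum the resistances:
  R_copper = (1/0.538 − 1/0.569)/(4πk) = 0.1013/(4π·361) = 2.232×10^-5 K/W
  R_cork board = (1/0.569 − 1/1.25)/(4πk) = 0.9575/(4π·0.0498) = 1.530 K/W
  R_fibreglass batt = (1/1.25 − 1/1.76)/(4πk) = 0.2318/(4π·0.0335) = 0.5507 K/W
ΣR = 2.081 K/W
ΔT = Q·ΣR = 24.1 × 2.081 = 50.15 K
Heat flows outward, so T_out = T_in − ΔT = 63.5 − 50.15 = 13.4 °C

T_out = 13.4 °C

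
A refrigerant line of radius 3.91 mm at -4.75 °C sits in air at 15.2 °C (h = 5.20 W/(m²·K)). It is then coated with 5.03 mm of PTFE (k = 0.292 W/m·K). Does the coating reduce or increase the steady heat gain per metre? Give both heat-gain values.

increases: 2.55 → 5.15 W/m

Critical radius for a cylinder: r_cr = k/h = 0.0562 m = 5.62 cm.
Outer radius after coating: r₂ = 0.00391 + 0.00503 = 0.00894 m.
Since r₁ < r_cr and r₂ ≤ r_cr, the coating moves toward the maximum at r_cr — heat gain rises.
Bare: R = 1/(2πr₁h) = 7.828 m·K/W; Q = 19.95/7.828 = 2.55 W/m.
Coated: R = R_cond + R_conv = 3.874 m·K/W; Q = 19.95/3.874 = 5.15 W/m.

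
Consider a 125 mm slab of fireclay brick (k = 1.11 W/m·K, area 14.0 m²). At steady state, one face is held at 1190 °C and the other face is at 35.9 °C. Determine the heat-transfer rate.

Q = kA·ΔT/L = 1.11 × 14.0 × |1190 °C − 35.9 °C| / 0.125 = 1.43×10^5 W

Q = 143 kW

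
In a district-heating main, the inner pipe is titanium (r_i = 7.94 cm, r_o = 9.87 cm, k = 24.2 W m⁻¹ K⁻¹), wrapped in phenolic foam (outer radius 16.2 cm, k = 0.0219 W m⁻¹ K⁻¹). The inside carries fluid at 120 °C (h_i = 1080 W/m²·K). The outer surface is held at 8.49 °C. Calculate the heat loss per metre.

Treat each layer as a resistance in series:
  R'_conv,in = 1/(2πr h) = 1/(2π·0.0794·1080) = 0.001856 m·K/W
  R'_titanium = ln(0.0987/0.0794)/(2πk) = 0.2176/(2π·24.2) = 0.001431 m·K/W
  R'_phenolic foam = ln(0.162/0.0987)/(2πk) = 0.4955/(2π·0.0219) = 3.601 m·K/W
ΣR = 0.001856 + 0.001431 + 3.601 = 3.604 m·K/W
Q' = ΔT/ΣR = (120 °C − 8.49 °C)/3.604 = 30.9 W/m

Q' = 30.9 W/m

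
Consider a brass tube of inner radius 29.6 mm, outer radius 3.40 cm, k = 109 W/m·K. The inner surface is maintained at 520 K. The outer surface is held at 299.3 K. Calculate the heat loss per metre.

Q' = 2πk·ΔT/ln(r₂/r₁) = 2π × 109 × 220.7 / ln(0.0340/0.0296) = 1.09×10^6 W/m

Q' = 1090 kW/m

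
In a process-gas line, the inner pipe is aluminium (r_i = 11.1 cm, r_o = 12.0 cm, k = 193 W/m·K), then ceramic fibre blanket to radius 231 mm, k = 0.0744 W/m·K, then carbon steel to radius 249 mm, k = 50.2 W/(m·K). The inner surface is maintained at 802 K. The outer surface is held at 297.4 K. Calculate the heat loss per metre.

Q' = 360 W/m

Treat each layer as a resistance in series:
  R'_aluminium = ln(0.120/0.111)/(2πk) = 0.07796/(2π·193) = 6.429×10^-5 m·K/W
  R'_ceramic fibre blanket = ln(0.231/0.120)/(2πk) = 0.6549/(2π·0.0744) = 1.401 m·K/W
  R'_carbon steel = ln(0.249/0.231)/(2πk) = 0.07504/(2π·50.2) = 2.379×10^-4 m·K/W
ΣR = 6.429×10^-5 + 1.401 + 2.379×10^-4 = 1.401 m·K/W
Q' = ΔT/ΣR = (802 K − 297.4 K)/1.401 = 360 W/m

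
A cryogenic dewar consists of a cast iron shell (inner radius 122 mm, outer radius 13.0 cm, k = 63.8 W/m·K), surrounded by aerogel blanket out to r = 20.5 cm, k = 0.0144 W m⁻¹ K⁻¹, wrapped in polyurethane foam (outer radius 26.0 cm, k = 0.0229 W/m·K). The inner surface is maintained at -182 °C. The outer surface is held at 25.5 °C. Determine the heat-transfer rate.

Treat each layer as a resistance in series:
  R_cast iron = (1/0.122 − 1/0.130)/(4πk) = 0.5044/(4π·63.8) = 6.292×10^-4 K/W
  R_aerogel blanket = (1/0.130 − 1/0.205)/(4πk) = 2.814/(4π·0.0144) = 15.55 K/W
  R_polyurethane foam = (1/0.205 − 1/0.260)/(4πk) = 1.032/(4π·0.0229) = 3.586 K/W
ΣR = 6.292×10^-4 + 15.55 + 3.586 = 19.14 K/W
Q = ΔT/ΣR = (-182 °C − 25.5 °C)/19.14 = -10.8 W
(Negative Q ⇒ heat flows inward; heat gain = 10.8 W.)

Q = 10.8 W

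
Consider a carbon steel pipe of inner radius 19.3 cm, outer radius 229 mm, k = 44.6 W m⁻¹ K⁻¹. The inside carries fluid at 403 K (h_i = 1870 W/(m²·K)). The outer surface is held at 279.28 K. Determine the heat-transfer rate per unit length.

Treat each layer as a resistance in series:
  R'_conv,in = 1/(2πr h) = 1/(2π·0.193·1870) = 4.410×10^-4 m·K/W
  R'_carbon steel = ln(0.229/0.193)/(2πk) = 0.1710/(2π·44.6) = 6.103×10^-4 m·K/W
ΣR = 4.410×10^-4 + 6.103×10^-4 = 0.001051 m·K/W
Q' = ΔT/ΣR = (403 K − 279.28 K)/0.001051 = 1.18×10^5 W/m

Q' = 118 kW/m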